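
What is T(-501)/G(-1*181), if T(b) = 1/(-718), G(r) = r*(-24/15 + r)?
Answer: -5/118651654 ≈ -4.2140e-8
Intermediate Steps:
G(r) = r*(-8/5 + r) (G(r) = r*(-24*1/15 + r) = r*(-8/5 + r))
T(b) = -1/718
T(-501)/G(-1*181) = -(-5/(181*(-8 + 5*(-1*181))))/718 = -(-5/(181*(-8 + 5*(-181))))/718 = -(-5/(181*(-8 - 905)))/718 = -1/(718*((⅕)*(-181)*(-913))) = -1/(718*165253/5) = -1/718*5/165253 = -5/118651654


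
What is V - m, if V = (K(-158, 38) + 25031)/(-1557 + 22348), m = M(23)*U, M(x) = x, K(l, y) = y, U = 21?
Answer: -10016984/20791 ≈ -481.79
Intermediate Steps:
m = 483 (m = 23*21 = 483)
V = 25069/20791 (V = (38 + 25031)/(-1557 + 22348) = 25069/20791 ≈ 1.2058)
V - m = 25069/20791 - 1*483 = 25069/20791 - 483 = -10016984/20791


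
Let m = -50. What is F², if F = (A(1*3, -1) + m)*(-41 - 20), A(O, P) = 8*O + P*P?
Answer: 2325625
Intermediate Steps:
A(O, P) = P² + 8*O (A(O, P) = 8*O + P² = P² + 8*O)
F = 1525 (F = (((-1)² + 8*(1*3)) - 50)*(-41 - 20) = ((1 + 8*3) - 50)*(-61) = ((1 + 24) - 50)*(-61) = (25 - 50)*(-61) = -25*(-61) = 1525)
F² = 1525² = 2325625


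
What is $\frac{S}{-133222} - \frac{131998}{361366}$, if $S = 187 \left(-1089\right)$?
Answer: $\frac{28002309391}{24070950626} \approx 1.1633$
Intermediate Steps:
$S = -203643$
$\frac{S}{-133222} - \frac{131998}{361366} = - \frac{203643}{-133222} - \frac{131998}{361366} = \left(-203643\right) \left(- \frac{1}{133222}\right) - \frac{65999}{180683} = \frac{203643}{133222} - \frac{65999}{180683} = \frac{28002309391}{24070950626}$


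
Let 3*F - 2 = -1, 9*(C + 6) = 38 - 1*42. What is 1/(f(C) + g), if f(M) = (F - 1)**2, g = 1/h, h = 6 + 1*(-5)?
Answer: 9/13 ≈ 0.69231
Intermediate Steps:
C = -58/9 (C = -6 + (38 - 1*42)/9 = -6 + (38 - 42)/9 = -6 + (1/9)*(-4) = -6 - 4/9 = -58/9 ≈ -6.4444)
h = 1 (h = 6 - 5 = 1)
F = 1/3 (F = 2/3 + (1/3)*(-1) = 2/3 - 1/3 = 1/3 ≈ 0.33333)
g = 1 (g = 1/1 = 1)
f(M) = 4/9 (f(M) = (1/3 - 1)**2 = (-2/3)**2 = 4/9)
1/(f(C) + g) = 1/(4/9 + 1) = 1/(13/9) = 9/13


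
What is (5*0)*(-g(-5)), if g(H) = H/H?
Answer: 0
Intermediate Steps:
g(H) = 1
(5*0)*(-g(-5)) = (5*0)*(-1*1) = 0*(-1) = 0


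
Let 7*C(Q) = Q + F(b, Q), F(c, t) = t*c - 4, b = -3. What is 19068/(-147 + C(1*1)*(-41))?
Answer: -44492/261 ≈ -170.47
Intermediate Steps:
F(c, t) = -4 + c*t (F(c, t) = c*t - 4 = -4 + c*t)
C(Q) = -4/7 - 2*Q/7 (C(Q) = (Q + (-4 - 3*Q))/7 = (-4 - 2*Q)/7 = -4/7 - 2*Q/7)
19068/(-147 + C(1*1)*(-41)) = 19068/(-147 + (-4/7 - 2/7)*(-41)) = 19068/(-147 - 6/7*(-41)) = 19068/(-147 + 246/7) = 19068/(-783/7) = 19068*(-7/783) = -44492/261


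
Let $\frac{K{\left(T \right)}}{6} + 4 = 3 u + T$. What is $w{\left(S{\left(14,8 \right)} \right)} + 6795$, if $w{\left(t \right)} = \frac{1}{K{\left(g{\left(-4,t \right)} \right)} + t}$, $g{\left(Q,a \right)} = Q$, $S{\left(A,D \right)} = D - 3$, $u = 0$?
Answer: $\frac{292184}{43} \approx 6795.0$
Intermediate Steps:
$S{\left(A,D \right)} = -3 + D$ ($S{\left(A,D \right)} = D - 3 = -3 + D$)
$K{\left(T \right)} = -24 + 6 T$ ($K{\left(T \right)} = -24 + 6 \left(3 \cdot 0 + T\right) = -24 + 6 \left(0 + T\right) = -24 + 6 T$)
$w{\left(t \right)} = \frac{1}{-48 + t}$ ($w{\left(t \right)} = \frac{1}{\left(-24 + 6 \left(-4\right)\right) + t} = \frac{1}{\left(-24 - 24\right) + t} = \frac{1}{-48 + t}$)
$w{\left(S{\left(14,8 \right)} \right)} + 6795 = \frac{1}{-48 + \left(-3 + 8\right)} + 6795 = \frac{1}{-48 + 5} + 6795 = \frac{1}{-43} + 6795 = - \frac{1}{43} + 6795 = \frac{292184}{43}$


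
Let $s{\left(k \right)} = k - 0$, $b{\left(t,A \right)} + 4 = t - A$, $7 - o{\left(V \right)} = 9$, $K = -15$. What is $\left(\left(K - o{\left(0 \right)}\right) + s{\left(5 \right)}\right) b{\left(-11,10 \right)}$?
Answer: $200$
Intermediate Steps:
$o{\left(V \right)} = -2$ ($o{\left(V \right)} = 7 - 9 = -2$)
$b{\left(t,A \right)} = -4 + t - A$ ($b{\left(t,A \right)} = -4 - \left(A - t\right) = -4 + t - A$)
$s{\left(k \right)} = k$ ($s{\left(k \right)} = k + 0 = k$)
$\left(\left(K - o{\left(0 \right)}\right) + s{\left(5 \right)}\right) b{\left(-11,10 \right)} = \left(\left(-15 - -2\right) + 5\right) \left(-4 - 11 - 10\right) = \left(\left(-15 + 2\right) + 5\right) \left(-4 - 11 - 10\right) = \left(-13 + 5\right) \left(-25\right) = \left(-8\right) \left(-25\right) = 200$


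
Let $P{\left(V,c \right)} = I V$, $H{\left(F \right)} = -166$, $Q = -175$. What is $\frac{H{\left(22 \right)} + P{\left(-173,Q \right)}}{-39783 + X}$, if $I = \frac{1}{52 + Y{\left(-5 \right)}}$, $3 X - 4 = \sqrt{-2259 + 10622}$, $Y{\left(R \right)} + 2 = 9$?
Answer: $\frac{3568534845}{840350019058} + \frac{29901 \sqrt{8363}}{840350019058} \approx 0.0042497$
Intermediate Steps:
$Y{\left(R \right)} = 7$ ($Y{\left(R \right)} = -2 + 9 = 7$)
$X = \frac{4}{3} + \frac{\sqrt{8363}}{3}$ ($X = \frac{4}{3} + \frac{\sqrt{-2259 + 10622}}{3} = \frac{4}{3} + \frac{\sqrt{8363}}{3} \approx 31.816$)
$I = \frac{1}{59}$ ($I = \frac{1}{52 + 7} = \frac{1}{59} \approx 0.016949$)
$P{\left(V,c \right)} = \frac{V}{59}$
$\frac{H{\left(22 \right)} + P{\left(-173,Q \right)}}{-39783 + X} = \frac{-166 + \frac{1}{59} \left(-173\right)}{-39783 + \left(\frac{4}{3} + \frac{\sqrt{8363}}{3}\right)} = \frac{-166 - \frac{173}{59}}{- \frac{119345}{3} + \frac{\sqrt{8363}}{3}} = - \frac{9967}{59 \left(- \frac{119345}{3} + \frac{\sqrt{8363}}{3}\right)}$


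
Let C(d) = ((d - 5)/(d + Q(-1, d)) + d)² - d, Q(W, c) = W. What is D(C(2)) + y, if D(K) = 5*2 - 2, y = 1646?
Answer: 1654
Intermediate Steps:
C(d) = (d + (-5 + d)/(-1 + d))² - d (C(d) = ((d - 5)/(d - 1) + d)² - d = ((-5 + d)/(-1 + d) + d)² - d = (d + (-5 + d)/(-1 + d))² - d)
D(K) = 8 (D(K) = 10 - 2 = 8)
D(C(2)) + y = 8 + 1646 = 1654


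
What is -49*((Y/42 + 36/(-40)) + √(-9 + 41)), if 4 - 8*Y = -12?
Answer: 1253/30 - 196*√2 ≈ -235.42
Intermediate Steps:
Y = 2 (Y = ½ - ⅛*(-12) = ½ + 3/2 = 2)
-49*((Y/42 + 36/(-40)) + √(-9 + 41)) = -49*((2/42 + 36/(-40)) + √(-9 + 41)) = -49*((2*(1/42) + 36*(-1/40)) + √32) = -49*((1/21 - 9/10) + 4*√2) = -49*(-179/210 + 4*√2) = 1253/30 - 196*√2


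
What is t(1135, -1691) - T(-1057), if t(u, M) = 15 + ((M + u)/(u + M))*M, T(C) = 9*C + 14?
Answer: 7823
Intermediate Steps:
T(C) = 14 + 9*C
t(u, M) = 15 + M (t(u, M) = 15 + ((M + u)/(M + u))*M = 15 + 1*M = 15 + M)
t(1135, -1691) - T(-1057) = (15 - 1691) - (14 + 9*(-1057)) = -1676 - (14 - 9513) = -1676 - 1*(-9499) = -1676 + 9499 = 7823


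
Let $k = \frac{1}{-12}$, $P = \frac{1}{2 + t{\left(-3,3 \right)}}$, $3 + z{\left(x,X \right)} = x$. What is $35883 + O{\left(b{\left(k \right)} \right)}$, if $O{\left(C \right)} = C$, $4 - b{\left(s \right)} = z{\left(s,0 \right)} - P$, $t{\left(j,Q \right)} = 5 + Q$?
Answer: $\frac{2153411}{60} \approx 35890.0$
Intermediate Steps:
$z{\left(x,X \right)} = -3 + x$
$P = \frac{1}{10}$ ($P = \frac{1}{2 + \left(5 + 3\right)} = \frac{1}{2 + 8} = \frac{1}{10} \approx 0.1$)
$k = - \frac{1}{12} \approx -0.083333$
$b{\left(s \right)} = \frac{71}{10} - s$ ($b{\left(s \right)} = 4 - \left(\left(-3 + s\right) - \frac{1}{10}\right) = 4 - \left(- \frac{31}{10} + s\right) = \frac{71}{10} - s$)
$35883 + O{\left(b{\left(k \right)} \right)} = 35883 + \left(\frac{71}{10} - - \frac{1}{12}\right) = 35883 + \left(\frac{71}{10} + \frac{1}{12}\right) = 35883 + \frac{431}{60} = \frac{2153411}{60}$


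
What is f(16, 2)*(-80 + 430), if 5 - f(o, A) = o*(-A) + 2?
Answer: 12250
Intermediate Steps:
f(o, A) = 3 + A*o (f(o, A) = 5 - (o*(-A) + 2) = 5 - (-A*o + 2) = 5 - (2 - A*o) = 5 + (-2 + A*o) = 3 + A*o)
f(16, 2)*(-80 + 430) = (3 + 2*16)*(-80 + 430) = (3 + 32)*350 = 35*350 = 12250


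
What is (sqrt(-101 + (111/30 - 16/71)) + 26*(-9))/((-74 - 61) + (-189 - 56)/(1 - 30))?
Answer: 3393/1835 - 29*I*sqrt(49162530)/2605700 ≈ 1.849 - 0.078035*I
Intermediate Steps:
(sqrt(-101 + (111/30 - 16/71)) + 26*(-9))/((-74 - 61) + (-189 - 56)/(1 - 30)) = (sqrt(-101 + (111*(1/30) - 16*1/71)) - 234)/(-135 - 245/(-29)) = (sqrt(-101 + (37/10 - 16/71)) - 234)/(-135 - 245*(-1/29)) = (sqrt(-101 + 2467/710) - 234)/(-135 + 245/29) = (sqrt(-69243/710) - 234)/(-3670/29) = (I*sqrt(49162530)/710 - 234)*(-29/3670) = (-234 + I*sqrt(49162530)/710)*(-29/3670) = 3393/1835 - 29*I*sqrt(49162530)/2605700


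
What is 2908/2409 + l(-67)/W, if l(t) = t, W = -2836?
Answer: 8408491/6831924 ≈ 1.2308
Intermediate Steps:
2908/2409 + l(-67)/W = 2908/2409 - 67/(-2836) = 2908*(1/2409) - 67*(-1/2836) = 2908/2409 + 67/2836 = 8408491/6831924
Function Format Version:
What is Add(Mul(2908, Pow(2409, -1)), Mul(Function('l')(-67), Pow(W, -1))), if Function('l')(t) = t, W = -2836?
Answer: Rational(8408491, 6831924) ≈ 1.2308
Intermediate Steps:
Add(Mul(2908, Pow(2409, -1)), Mul(Function('l')(-67), Pow(W, -1))) = Add(Mul(2908, Pow(2409, -1)), Mul(-67, Pow(-2836, -1))) = Add(Mul(2908, Rational(1, 2409)), Mul(-67, Rational(-1, 2836))) = Add(Rational(2908, 2409), Rational(67, 2836)) = Rational(8408491, 6831924)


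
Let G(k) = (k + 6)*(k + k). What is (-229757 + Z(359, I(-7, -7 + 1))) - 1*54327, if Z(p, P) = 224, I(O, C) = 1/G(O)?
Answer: -283860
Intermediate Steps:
G(k) = 2*k*(6 + k) (G(k) = (6 + k)*(2*k) = 2*k*(6 + k))
I(O, C) = 1/(2*O*(6 + O))
(-229757 + Z(359, I(-7, -7 + 1))) - 1*54327 = (-229757 + 224) - 1*54327 = -229533 - 54327 = -283860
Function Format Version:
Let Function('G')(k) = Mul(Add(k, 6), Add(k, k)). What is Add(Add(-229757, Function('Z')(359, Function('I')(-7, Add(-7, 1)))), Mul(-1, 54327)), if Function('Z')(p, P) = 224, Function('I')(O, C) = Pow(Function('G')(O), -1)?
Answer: -283860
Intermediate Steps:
Function('G')(k) = Mul(2, k, Add(6, k)) (Function('G')(k) = Mul(Add(6, k), Mul(2, k)) = Mul(2, k, Add(6, k)))
Function('I')(O, C) = Mul(Rational(1, 2), Pow(O, -1), Pow(Add(6, O), -1)) (Function('I')(O, C) = Pow(Mul(2, O, Add(6, O)), -1) = Mul(Rational(1, 2), Pow(O, -1), Pow(Add(6, O), -1)))
Add(Add(-229757, Function('Z')(359, Function('I')(-7, Add(-7, 1)))), Mul(-1, 54327)) = Add(Add(-229757, 224), Mul(-1, 54327)) = Add(-229533, -54327) = -283860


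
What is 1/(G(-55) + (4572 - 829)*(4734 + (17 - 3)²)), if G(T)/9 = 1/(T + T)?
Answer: 110/2029828891 ≈ 5.4192e-8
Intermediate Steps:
G(T) = 9/(2*T) (G(T) = 9/(T + T) = 9/((2*T)) = 9*(1/(2*T)) = 9/(2*T))
1/(G(-55) + (4572 - 829)*(4734 + (17 - 3)²)) = 1/((9/2)/(-55) + (4572 - 829)*(4734 + (17 - 3)²)) = 1/((9/2)*(-1/55) + 3743*(4734 + 14²)) = 1/(-9/110 + 3743*(4734 + 196)) = 1/(-9/110 + 3743*4930) = 1/(-9/110 + 18452990) = 1/(2029828891/110) = 110/2029828891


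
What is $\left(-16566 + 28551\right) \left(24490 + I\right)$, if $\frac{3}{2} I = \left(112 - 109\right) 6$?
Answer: $293656470$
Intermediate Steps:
$I = 12$ ($I = \frac{2 \left(112 - 109\right) 6}{3} = \frac{2 \cdot 3 \cdot 6}{3} = \frac{2}{3} \cdot 18 = 12$)
$\left(-16566 + 28551\right) \left(24490 + I\right) = \left(-16566 + 28551\right) \left(24490 + 12\right) = 11985 \cdot 24502 = 293656470$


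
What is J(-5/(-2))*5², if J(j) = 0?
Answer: 0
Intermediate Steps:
J(-5/(-2))*5² = 0*5² = 0*25 = 0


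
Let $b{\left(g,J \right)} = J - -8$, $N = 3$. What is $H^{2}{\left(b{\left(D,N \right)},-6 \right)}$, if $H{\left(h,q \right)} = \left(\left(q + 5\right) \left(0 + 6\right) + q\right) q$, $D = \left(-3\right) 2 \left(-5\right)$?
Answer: $5184$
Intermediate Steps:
$D = 30$ ($D = \left(-6\right) \left(-5\right) = 30$)
$b{\left(g,J \right)} = 8 + J$ ($b{\left(g,J \right)} = J + 8 = 8 + J$)
$H{\left(h,q \right)} = q \left(30 + 7 q\right)$ ($H{\left(h,q \right)} = \left(\left(5 + q\right) 6 + q\right) q = \left(\left(30 + 6 q\right) + q\right) q = \left(30 + 7 q\right) q = q \left(30 + 7 q\right)$)
$H^{2}{\left(b{\left(D,N \right)},-6 \right)} = \left(- 6 \left(30 + 7 \left(-6\right)\right)\right)^{2} = \left(- 6 \left(30 - 42\right)\right)^{2} = \left(\left(-6\right) \left(-12\right)\right)^{2} = 72^{2} = 5184$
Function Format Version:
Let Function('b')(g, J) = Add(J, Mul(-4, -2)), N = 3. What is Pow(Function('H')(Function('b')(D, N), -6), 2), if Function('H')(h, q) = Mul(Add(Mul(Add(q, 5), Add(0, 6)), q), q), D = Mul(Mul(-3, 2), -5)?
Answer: 5184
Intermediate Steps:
D = 30 (D = Mul(-6, -5) = 30)
Function('b')(g, J) = Add(8, J) (Function('b')(g, J) = Add(J, 8) = Add(8, J))
Function('H')(h, q) = Mul(q, Add(30, Mul(7, q))) (Function('H')(h, q) = Mul(Add(Mul(Add(5, q), 6), q), q) = Mul(Add(Add(30, Mul(6, q)), q), q) = Mul(Add(30, Mul(7, q)), q) = Mul(q, Add(30, Mul(7, q))))
Pow(Function('H')(Function('b')(D, N), -6), 2) = Pow(Mul(-6, Add(30, Mul(7, -6))), 2) = Pow(Mul(-6, Add(30, -42)), 2) = Pow(Mul(-6, -12), 2) = Pow(72, 2) = 5184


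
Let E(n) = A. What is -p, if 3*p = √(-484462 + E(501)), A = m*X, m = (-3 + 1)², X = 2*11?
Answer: -I*√484374/3 ≈ -231.99*I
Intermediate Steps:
X = 22
m = 4 (m = (-2)² = 4)
A = 88 (A = 4*22 = 88)
E(n) = 88
p = I*√484374/3 (p = √(-484462 + 88)/3 = √(-484374)/3 = (I*√484374)/3 = I*√484374/3 ≈ 231.99*I)
-p = -I*√484374/3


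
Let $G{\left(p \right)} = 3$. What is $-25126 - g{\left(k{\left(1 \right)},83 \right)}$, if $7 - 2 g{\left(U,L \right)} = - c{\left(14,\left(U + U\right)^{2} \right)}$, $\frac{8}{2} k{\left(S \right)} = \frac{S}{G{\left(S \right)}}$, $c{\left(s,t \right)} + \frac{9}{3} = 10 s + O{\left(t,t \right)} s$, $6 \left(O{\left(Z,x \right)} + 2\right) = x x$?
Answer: $- \frac{195830791}{7776} \approx -25184.0$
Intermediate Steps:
$O{\left(Z,x \right)} = -2 + \frac{x^{2}}{6}$ ($O{\left(Z,x \right)} = -2 + \frac{x x}{6} = -2 + \frac{x^{2}}{6}$)
$c{\left(s,t \right)} = -3 + 10 s + s \left(-2 + \frac{t^{2}}{6}\right)$ ($c{\left(s,t \right)} = -3 + \left(10 s + \left(-2 + \frac{t^{2}}{6}\right) s\right) = -3 + \left(10 s + s \left(-2 + \frac{t^{2}}{6}\right)\right) = -3 + 10 s + s \left(-2 + \frac{t^{2}}{6}\right)$)
$k{\left(S \right)} = \frac{S}{12}$ ($k{\left(S \right)} = \frac{S \frac{1}{3}}{4} = \frac{\frac{1}{3} S}{4} = \frac{S}{12}$)
$g{\left(U,L \right)} = 58 + \frac{56 U^{4}}{3}$ ($g{\left(U,L \right)} = \frac{7}{2} - \frac{\left(-1\right) \left(-3 + 8 \cdot 14 + \frac{1}{6} \cdot 14 \left(\left(U + U\right)^{2}\right)^{2}\right)}{2} = \frac{7}{2} - \frac{\left(-1\right) \left(-3 + 112 + \frac{1}{6} \cdot 14 \left(\left(2 U\right)^{2}\right)^{2}\right)}{2} = \frac{7}{2} - \frac{\left(-1\right) \left(-3 + 112 + \frac{1}{6} \cdot 14 \left(4 U^{2}\right)^{2}\right)}{2} = \frac{7}{2} - \frac{\left(-1\right) \left(-3 + 112 + \frac{1}{6} \cdot 14 \cdot 16 U^{4}\right)}{2} = \frac{7}{2} - \frac{\left(-1\right) \left(-3 + 112 + \frac{112 U^{4}}{3}\right)}{2} = \frac{7}{2} - \frac{\left(-1\right) \left(109 + \frac{112 U^{4}}{3}\right)}{2} = \frac{7}{2} - \frac{-109 - \frac{112 U^{4}}{3}}{2} = \frac{7}{2} + \left(\frac{109}{2} + \frac{56 U^{4}}{3}\right) = 58 + \frac{56 U^{4}}{3}$)
$-25126 - g{\left(k{\left(1 \right)},83 \right)} = -25126 - \left(58 + \frac{56 \left(\frac{1}{12} \cdot 1\right)^{4}}{3}\right) = -25126 - \left(58 + \frac{56}{3 \cdot 20736}\right) = -25126 - \left(58 + \frac{56}{3} \cdot \frac{1}{20736}\right) = -25126 - \left(58 + \frac{7}{7776}\right) = -25126 - \frac{451015}{7776} = - \frac{195830791}{7776}$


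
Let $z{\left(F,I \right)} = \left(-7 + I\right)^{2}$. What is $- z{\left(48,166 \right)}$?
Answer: $-25281$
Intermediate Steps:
$- z{\left(48,166 \right)} = - \left(-7 + 166\right)^{2} = - 159^{2} = \left(-1\right) 25281 = -25281$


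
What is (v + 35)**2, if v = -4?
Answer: 961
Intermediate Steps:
(v + 35)**2 = (-4 + 35)**2 = 31**2 = 961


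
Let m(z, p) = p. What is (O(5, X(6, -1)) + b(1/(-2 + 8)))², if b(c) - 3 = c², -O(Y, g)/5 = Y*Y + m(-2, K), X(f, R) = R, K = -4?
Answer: 13476241/1296 ≈ 10398.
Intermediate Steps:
O(Y, g) = 20 - 5*Y² (O(Y, g) = -5*(Y*Y - 4) = -5*(Y² - 4) = -5*(-4 + Y²) = 20 - 5*Y²)
b(c) = 3 + c²
(O(5, X(6, -1)) + b(1/(-2 + 8)))² = ((20 - 5*5²) + (3 + (1/(-2 + 8))²))² = ((20 - 5*25) + (3 + (1/6)²))² = ((20 - 125) + (3 + (⅙)²))² = (-105 + (3 + 1/36))² = (-105 + 109/36)² = (-3671/36)² = 13476241/1296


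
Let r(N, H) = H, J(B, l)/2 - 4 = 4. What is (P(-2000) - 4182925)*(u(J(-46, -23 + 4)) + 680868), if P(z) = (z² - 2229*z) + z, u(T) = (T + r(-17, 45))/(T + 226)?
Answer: 704075067699775/242 ≈ 2.9094e+12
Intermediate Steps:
J(B, l) = 16 (J(B, l) = 8 + 2*4 = 8 + 8 = 16)
u(T) = (45 + T)/(226 + T) (u(T) = (T + 45)/(T + 226) = (45 + T)/(226 + T))
P(z) = z² - 2228*z
(P(-2000) - 4182925)*(u(J(-46, -23 + 4)) + 680868) = (-2000*(-2228 - 2000) - 4182925)*((45 + 16)/(226 + 16) + 680868) = (-2000*(-4228) - 4182925)*(61/242 + 680868) = (8456000 - 4182925)*((1/242)*61 + 680868) = 4273075*(61/242 + 680868) = 4273075*(164770117/242) = 704075067699775/242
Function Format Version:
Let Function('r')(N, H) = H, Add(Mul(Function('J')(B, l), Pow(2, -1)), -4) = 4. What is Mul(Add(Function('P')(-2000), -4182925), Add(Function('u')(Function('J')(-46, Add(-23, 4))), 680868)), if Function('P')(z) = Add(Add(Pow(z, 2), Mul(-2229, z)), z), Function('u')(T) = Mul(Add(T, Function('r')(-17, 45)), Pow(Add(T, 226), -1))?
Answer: Rational(704075067699775, 242) ≈ 2.9094e+12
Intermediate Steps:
Function('J')(B, l) = 16 (Function('J')(B, l) = Add(8, Mul(2, 4)) = Add(8, 8) = 16)
Function('u')(T) = Mul(Pow(Add(226, T), -1), Add(45, T)) (Function('u')(T) = Mul(Add(T, 45), Pow(Add(T, 226), -1)) = Mul(Add(45, T), Pow(Add(226, T), -1)) = Mul(Pow(Add(226, T), -1), Add(45, T)))
Function('P')(z) = Add(Pow(z, 2), Mul(-2228, z))
Mul(Add(Function('P')(-2000), -4182925), Add(Function('u')(Function('J')(-46, Add(-23, 4))), 680868)) = Mul(Add(Mul(-2000, Add(-2228, -2000)), -4182925), Add(Mul(Pow(Add(226, 16), -1), Add(45, 16)), 680868)) = Mul(Add(Mul(-2000, -4228), -4182925), Add(Mul(Pow(242, -1), 61), 680868)) = Mul(Add(8456000, -4182925), Add(Mul(Rational(1, 242), 61), 680868)) = Mul(4273075, Add(Rational(61, 242), 680868)) = Mul(4273075, Rational(164770117, 242)) = Rational(704075067699775, 242)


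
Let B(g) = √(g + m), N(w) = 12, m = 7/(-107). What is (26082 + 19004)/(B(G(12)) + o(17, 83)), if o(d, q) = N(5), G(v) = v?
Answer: 57890424/14131 - 45086*√136639/14131 ≈ 2917.3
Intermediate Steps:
m = -7/107 (m = 7*(-1/107) = -7/107 ≈ -0.065421)
o(d, q) = 12
B(g) = √(-7/107 + g) (B(g) = √(g - 7/107) = √(-7/107 + g))
(26082 + 19004)/(B(G(12)) + o(17, 83)) = (26082 + 19004)/(√(-749 + 11449*12)/107 + 12) = 45086/(√(-749 + 137388)/107 + 12) = 45086/(√136639/107 + 12) = 45086/(12 + √136639/107)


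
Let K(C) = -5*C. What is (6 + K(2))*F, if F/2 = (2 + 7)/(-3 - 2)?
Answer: 72/5 ≈ 14.400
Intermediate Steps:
F = -18/5 (F = 2*((2 + 7)/(-3 - 2)) = 2*(9/(-5)) = 2*(9*(-⅕)) = 2*(-9/5) = -18/5 ≈ -3.6000)
(6 + K(2))*F = (6 - 5*2)*(-18/5) = (6 - 10)*(-18/5) = -4*(-18/5) = 72/5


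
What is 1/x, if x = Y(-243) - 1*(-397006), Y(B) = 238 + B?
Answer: 1/397001 ≈ 2.5189e-6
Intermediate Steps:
x = 397001 (x = (238 - 243) - 1*(-397006) = -5 + 397006 = 397001)
1/x = 1/397001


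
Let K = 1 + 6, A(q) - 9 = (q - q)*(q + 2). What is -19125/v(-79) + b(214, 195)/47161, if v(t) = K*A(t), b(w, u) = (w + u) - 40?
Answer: -100214542/330127 ≈ -303.56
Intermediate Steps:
A(q) = 9 (A(q) = 9 + (q - q)*(q + 2) = 9 + 0*(2 + q) = 9 + 0 = 9)
K = 7
b(w, u) = -40 + u + w (b(w, u) = (u + w) - 40 = -40 + u + w)
v(t) = 63 (v(t) = 7*9 = 63)
-19125/v(-79) + b(214, 195)/47161 = -19125/63 + (-40 + 195 + 214)/47161 = -19125*1/63 + 369*(1/47161) = -2125/7 + 369/47161 = -100214542/330127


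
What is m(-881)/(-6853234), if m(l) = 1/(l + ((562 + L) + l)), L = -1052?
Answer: 1/15433482968 ≈ 6.4794e-11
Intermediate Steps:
m(l) = 1/(-490 + 2*l) (m(l) = 1/(l + ((562 - 1052) + l)) = 1/(l + (-490 + l)) = 1/(-490 + 2*l))
m(-881)/(-6853234) = (1/(2*(-245 - 881)))/(-6853234) = ((½)/(-1126))*(-1/6853234) = ((½)*(-1/1126))*(-1/6853234) = -1/2252*(-1/6853234) = 1/15433482968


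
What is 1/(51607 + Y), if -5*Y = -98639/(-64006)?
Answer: 320030/16515689571 ≈ 1.9377e-5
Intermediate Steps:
Y = -98639/320030 (Y = -(-1)*98639/(-64006)/5 = -(-1)*98639*(-1/64006)/5 = -(-1)*(-98639)/(5*64006) = -⅕*98639/64006 = -98639/320030 ≈ -0.30822)
1/(51607 + Y) = 1/(51607 - 98639/320030) = 1/(16515689571/320030) = 320030/16515689571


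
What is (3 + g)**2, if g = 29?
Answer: 1024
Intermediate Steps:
(3 + g)**2 = (3 + 29)**2 = 32**2 = 1024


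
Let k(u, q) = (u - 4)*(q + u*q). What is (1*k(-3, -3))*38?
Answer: -1596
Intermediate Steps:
k(u, q) = (-4 + u)*(q + q*u)
(1*k(-3, -3))*38 = (1*(-3*(-4 + (-3)² - 3*(-3))))*38 = (1*(-3*(-4 + 9 + 9)))*38 = (1*(-3*14))*38 = (1*(-42))*38 = -42*38 = -1596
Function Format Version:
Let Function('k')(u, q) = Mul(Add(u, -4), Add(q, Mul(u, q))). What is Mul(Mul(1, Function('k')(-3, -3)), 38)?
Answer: -1596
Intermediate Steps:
Function('k')(u, q) = Mul(Add(-4, u), Add(q, Mul(q, u)))
Mul(Mul(1, Function('k')(-3, -3)), 38) = Mul(Mul(1, Mul(-3, Add(-4, Pow(-3, 2), Mul(-3, -3)))), 38) = Mul(Mul(1, Mul(-3, Add(-4, 9, 9))), 38) = Mul(Mul(1, Mul(-3, 14)), 38) = Mul(Mul(1, -42), 38) = Mul(-42, 38) = -1596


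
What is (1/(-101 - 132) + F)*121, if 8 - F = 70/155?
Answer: 6593411/7223 ≈ 912.84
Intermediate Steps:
F = 234/31 (F = 8 - 70/155 = 8 - 1*14/31 = 8 - 14/31 = 234/31 ≈ 7.5484)
(1/(-101 - 132) + F)*121 = (1/(-101 - 132) + 234/31)*121 = (1/(-233) + 234/31)*121 = (-1/233 + 234/31)*121 = (54491/7223)*121 = 6593411/7223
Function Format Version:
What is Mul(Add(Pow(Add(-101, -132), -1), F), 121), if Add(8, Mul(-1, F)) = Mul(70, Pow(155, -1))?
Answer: Rational(6593411, 7223) ≈ 912.84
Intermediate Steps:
F = Rational(234, 31) (F = Add(8, Mul(-1, Mul(70, Pow(155, -1)))) = Add(8, Mul(-1, Mul(70, Rational(1, 155)))) = Add(8, Mul(-1, Rational(14, 31))) = Add(8, Rational(-14, 31)) = Rational(234, 31) ≈ 7.5484)
Mul(Add(Pow(Add(-101, -132), -1), F), 121) = Mul(Add(Pow(Add(-101, -132), -1), Rational(234, 31)), 121) = Mul(Add(Pow(-233, -1), Rational(234, 31)), 121) = Mul(Add(Rational(-1, 233), Rational(234, 31)), 121) = Mul(Rational(54491, 7223), 121) = Rational(6593411, 7223)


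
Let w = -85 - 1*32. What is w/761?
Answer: -117/761 ≈ -0.15375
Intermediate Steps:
w = -117 (w = -85 - 32 = -117)
w/761 = -117/761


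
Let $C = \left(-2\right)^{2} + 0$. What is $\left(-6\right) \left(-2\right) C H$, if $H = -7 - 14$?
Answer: $-1008$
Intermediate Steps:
$H = -21$ ($H = -7 - 14 = -21$)
$C = 4$ ($C = 4 + 0 = 4$)
$\left(-6\right) \left(-2\right) C H = \left(-6\right) \left(-2\right) 4 \left(-21\right) = 12 \cdot 4 \left(-21\right) = 48 \left(-21\right) = -1008$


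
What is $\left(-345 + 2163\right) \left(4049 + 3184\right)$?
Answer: $13149594$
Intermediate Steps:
$\left(-345 + 2163\right) \left(4049 + 3184\right) = 1818 \cdot 7233 = 13149594$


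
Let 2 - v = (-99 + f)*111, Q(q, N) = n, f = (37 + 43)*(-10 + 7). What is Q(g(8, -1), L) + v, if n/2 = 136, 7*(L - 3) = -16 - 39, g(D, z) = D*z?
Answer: 37903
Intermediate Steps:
f = -240 (f = 80*(-3) = -240)
L = -34/7 (L = 3 + (-16 - 39)/7 = 3 + (⅐)*(-55) = 3 - 55/7 = -34/7 ≈ -4.8571)
n = 272 (n = 2*136 = 272)
Q(q, N) = 272
v = 37631 (v = 2 - (-99 - 240)*111 = 2 - (-339)*111 = 2 - 1*(-37629) = 2 + 37629 = 37631)
Q(g(8, -1), L) + v = 272 + 37631 = 37903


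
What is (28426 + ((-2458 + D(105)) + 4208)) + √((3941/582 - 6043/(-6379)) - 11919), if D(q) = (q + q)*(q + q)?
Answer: 74276 + I*√164175992701082826/3712578 ≈ 74276.0 + 109.14*I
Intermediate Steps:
D(q) = 4*q² (D(q) = (2*q)*(2*q) = 4*q²)
(28426 + ((-2458 + D(105)) + 4208)) + √((3941/582 - 6043/(-6379)) - 11919) = (28426 + ((-2458 + 4*105²) + 4208)) + √((3941/582 - 6043/(-6379)) - 11919) = (28426 + ((-2458 + 4*11025) + 4208)) + √((3941*(1/582) - 6043*(-1/6379)) - 11919) = (28426 + ((-2458 + 44100) + 4208)) + √((3941/582 + 6043/6379) - 11919) = (28426 + (41642 + 4208)) + √(28656665/3712578 - 11919) = (28426 + 45850) + √(-44221560517/3712578) = 74276 + I*√164175992701082826/3712578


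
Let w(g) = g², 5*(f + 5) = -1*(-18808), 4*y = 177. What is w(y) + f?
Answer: 457173/80 ≈ 5714.7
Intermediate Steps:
y = 177/4 (y = (¼)*177 = 177/4 ≈ 44.250)
f = 18783/5 (f = -5 + (-1*(-18808))/5 = -5 + (⅕)*18808 = -5 + 18808/5 = 18783/5 ≈ 3756.6)
w(y) + f = (177/4)² + 18783/5 = 31329/16 + 18783/5 = 457173/80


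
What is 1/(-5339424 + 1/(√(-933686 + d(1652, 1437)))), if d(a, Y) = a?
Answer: -4976524708416/26571775464709392385 + I*√932034/26571775464709392385 ≈ -1.8729e-7 + 3.6333e-17*I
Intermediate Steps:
1/(-5339424 + 1/(√(-933686 + d(1652, 1437)))) = 1/(-5339424 + 1/(√(-933686 + 1652))) = 1/(-5339424 + 1/(√(-932034))) = 1/(-5339424 + 1/(I*√932034)) = 1/(-5339424 - I*√932034/932034)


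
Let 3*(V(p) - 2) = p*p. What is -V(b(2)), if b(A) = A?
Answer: -10/3 ≈ -3.3333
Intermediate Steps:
V(p) = 2 + p²/3 (V(p) = 2 + (p*p)/3 = 2 + p²/3)
-V(b(2)) = -(2 + (⅓)*2²) = -(2 + (⅓)*4) = -(2 + 4/3) = -1*10/3 = -10/3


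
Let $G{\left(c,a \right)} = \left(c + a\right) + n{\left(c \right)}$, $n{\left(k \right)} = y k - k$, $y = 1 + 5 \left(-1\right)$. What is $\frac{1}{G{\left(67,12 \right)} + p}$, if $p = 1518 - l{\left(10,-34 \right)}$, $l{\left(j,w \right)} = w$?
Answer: $\frac{1}{1296} \approx 0.0007716$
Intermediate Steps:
$y = -4$ ($y = 1 - 5 = -4$)
$n{\left(k \right)} = - 5 k$ ($n{\left(k \right)} = - 4 k - k = - 5 k$)
$G{\left(c,a \right)} = a - 4 c$ ($G{\left(c,a \right)} = \left(c + a\right) - 5 c = \left(a + c\right) - 5 c = a - 4 c$)
$p = 1552$ ($p = 1518 - -34 = 1518 + 34 = 1552$)
$\frac{1}{G{\left(67,12 \right)} + p} = \frac{1}{\left(12 - 268\right) + 1552} = \frac{1}{-256 + 1552} = \frac{1}{1296}$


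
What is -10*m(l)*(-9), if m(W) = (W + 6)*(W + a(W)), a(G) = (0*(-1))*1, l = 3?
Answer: 2430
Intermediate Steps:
a(G) = 0 (a(G) = 0*1 = 0)
m(W) = W*(6 + W) (m(W) = (W + 6)*(W + 0) = (6 + W)*W = W*(6 + W))
-10*m(l)*(-9) = -30*(6 + 3)*(-9) = -30*9*(-9) = -10*27*(-9) = -270*(-9) = 2430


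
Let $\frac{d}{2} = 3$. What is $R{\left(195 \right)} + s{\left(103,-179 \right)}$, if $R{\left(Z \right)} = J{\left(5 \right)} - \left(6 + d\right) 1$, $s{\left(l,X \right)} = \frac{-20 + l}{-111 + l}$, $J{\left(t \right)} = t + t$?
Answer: $- \frac{99}{8} \approx -12.375$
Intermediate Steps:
$d = 6$ ($d = 2 \cdot 3 = 6$)
$J{\left(t \right)} = 2 t$
$s{\left(l,X \right)} = \frac{-20 + l}{-111 + l}$
$R{\left(Z \right)} = -2$ ($R{\left(Z \right)} = 2 \cdot 5 - \left(6 + 6\right) 1 = 10 - 12 \cdot 1 = 10 - 12 = -2$)
$R{\left(195 \right)} + s{\left(103,-179 \right)} = -2 + \frac{-20 + 103}{-111 + 103} = -2 + \frac{1}{-8} \cdot 83 = -2 - \frac{83}{8} = - \frac{99}{8}$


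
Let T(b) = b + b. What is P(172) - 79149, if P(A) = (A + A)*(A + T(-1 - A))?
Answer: -139005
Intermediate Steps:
T(b) = 2*b
P(A) = 2*A*(-2 - A) (P(A) = (A + A)*(A + 2*(-1 - A)) = (2*A)*(A + (-2 - 2*A)) = (2*A)*(-2 - A) = 2*A*(-2 - A))
P(172) - 79149 = 2*172*(-2 - 1*172) - 79149 = 2*172*(-2 - 172) - 79149 = 2*172*(-174) - 79149 = -59856 - 79149 = -139005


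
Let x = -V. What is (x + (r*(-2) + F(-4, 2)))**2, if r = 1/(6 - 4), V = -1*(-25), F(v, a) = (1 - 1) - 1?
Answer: 729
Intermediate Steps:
F(v, a) = -1 (F(v, a) = 0 - 1 = -1)
V = 25
x = -25 (x = -1*25 = -25)
r = 1/2 ≈ 0.50000
(x + (r*(-2) + F(-4, 2)))**2 = (-25 + ((1/2)*(-2) - 1))**2 = (-25 + (-1 - 1))**2 = (-25 - 2)**2 = (-27)**2 = 729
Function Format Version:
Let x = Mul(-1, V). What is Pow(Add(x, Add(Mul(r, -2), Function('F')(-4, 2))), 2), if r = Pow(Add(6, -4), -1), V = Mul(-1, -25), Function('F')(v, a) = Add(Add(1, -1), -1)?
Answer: 729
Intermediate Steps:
Function('F')(v, a) = -1 (Function('F')(v, a) = Add(0, -1) = -1)
V = 25
x = -25 (x = Mul(-1, 25) = -25)
r = Rational(1, 2) (r = Pow(2, -1) = Rational(1, 2) ≈ 0.50000)
Pow(Add(x, Add(Mul(r, -2), Function('F')(-4, 2))), 2) = Pow(Add(-25, Add(Mul(Rational(1, 2), -2), -1)), 2) = Pow(Add(-25, Add(-1, -1)), 2) = Pow(Add(-25, -2), 2) = Pow(-27, 2) = 729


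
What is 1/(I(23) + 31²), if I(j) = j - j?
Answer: 1/961 ≈ 0.0010406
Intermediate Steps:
I(j) = 0
1/(I(23) + 31²) = 1/(0 + 31²) = 1/(0 + 961) = 1/961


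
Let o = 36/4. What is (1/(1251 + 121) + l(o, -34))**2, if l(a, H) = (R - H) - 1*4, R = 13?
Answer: 3480646009/1882384 ≈ 1849.1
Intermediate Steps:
o = 9 (o = 36*(1/4) = 9)
l(a, H) = 9 - H (l(a, H) = (13 - H) - 1*4 = (13 - H) - 4 = 9 - H)
(1/(1251 + 121) + l(o, -34))**2 = (1/(1251 + 121) + (9 - 1*(-34)))**2 = (1/1372 + (9 + 34))**2 = (1/1372 + 43)**2 = (58997/1372)**2 = 3480646009/1882384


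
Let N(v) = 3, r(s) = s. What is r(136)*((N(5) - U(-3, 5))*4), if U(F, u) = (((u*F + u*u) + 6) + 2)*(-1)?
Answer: 11424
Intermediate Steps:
U(F, u) = -8 - u² - F*u (U(F, u) = (((F*u + u²) + 6) + 2)*(-1) = (((u² + F*u) + 6) + 2)*(-1) = ((6 + u² + F*u) + 2)*(-1) = (8 + u² + F*u)*(-1) = -8 - u² - F*u)
r(136)*((N(5) - U(-3, 5))*4) = 136*((3 - (-8 - 1*5² - 1*(-3)*5))*4) = 136*((3 - (-8 - 1*25 + 15))*4) = 136*((3 - (-8 - 25 + 15))*4) = 136*((3 - 1*(-18))*4) = 136*((3 + 18)*4) = 136*(21*4) = 136*84 = 11424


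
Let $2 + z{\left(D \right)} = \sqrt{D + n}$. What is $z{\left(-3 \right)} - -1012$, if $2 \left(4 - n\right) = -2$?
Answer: $1010 + \sqrt{2} \approx 1011.4$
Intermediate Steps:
$n = 5$ ($n = 4 - -1 = 4 + 1 = 5$)
$z{\left(D \right)} = -2 + \sqrt{5 + D}$ ($z{\left(D \right)} = -2 + \sqrt{D + 5} = -2 + \sqrt{5 + D}$)
$z{\left(-3 \right)} - -1012 = \left(-2 + \sqrt{5 - 3}\right) - -1012 = \left(-2 + \sqrt{2}\right) + 1012 = 1010 + \sqrt{2}$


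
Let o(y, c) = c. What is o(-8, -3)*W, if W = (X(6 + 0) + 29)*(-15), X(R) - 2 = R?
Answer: 1665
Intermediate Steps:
X(R) = 2 + R
W = -555 (W = ((2 + (6 + 0)) + 29)*(-15) = ((2 + 6) + 29)*(-15) = (8 + 29)*(-15) = 37*(-15) = -555)
o(-8, -3)*W = -3*(-555) = 1665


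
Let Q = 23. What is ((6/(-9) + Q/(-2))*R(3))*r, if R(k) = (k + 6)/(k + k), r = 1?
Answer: -73/4 ≈ -18.250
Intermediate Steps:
R(k) = (6 + k)/(2*k) (R(k) = (6 + k)/((2*k)) = (6 + k)*(1/(2*k)) = (6 + k)/(2*k))
((6/(-9) + Q/(-2))*R(3))*r = ((6/(-9) + 23/(-2))*((½)*(6 + 3)/3))*1 = ((6*(-⅑) + 23*(-½))*((½)*(⅓)*9))*1 = ((-⅔ - 23/2)*(3/2))*1 = -73/6*3/2*1 = -73/4*1 = -73/4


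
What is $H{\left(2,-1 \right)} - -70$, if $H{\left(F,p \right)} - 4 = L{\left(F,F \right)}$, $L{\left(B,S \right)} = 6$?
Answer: $80$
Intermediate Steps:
$H{\left(F,p \right)} = 10$ ($H{\left(F,p \right)} = 4 + 6 = 10$)
$H{\left(2,-1 \right)} - -70 = 10 - -70 = 10 + 70 = 80$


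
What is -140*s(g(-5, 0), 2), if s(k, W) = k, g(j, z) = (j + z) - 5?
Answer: 1400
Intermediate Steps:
g(j, z) = -5 + j + z
-140*s(g(-5, 0), 2) = -140*(-5 - 5 + 0) = -140*(-10) = 1400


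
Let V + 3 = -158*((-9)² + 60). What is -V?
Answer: 22281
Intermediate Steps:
V = -22281 (V = -3 - 158*((-9)² + 60) = -3 - 158*(81 + 60) = -3 - 158*141 = -3 - 22278 = -22281)
-V = -1*(-22281) = 22281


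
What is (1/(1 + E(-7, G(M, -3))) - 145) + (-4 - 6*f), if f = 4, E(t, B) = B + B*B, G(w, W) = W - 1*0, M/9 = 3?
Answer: -1210/7 ≈ -172.86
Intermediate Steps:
M = 27 (M = 9*3 = 27)
G(w, W) = W (G(w, W) = W + 0 = W)
E(t, B) = B + B²
(1/(1 + E(-7, G(M, -3))) - 145) + (-4 - 6*f) = (1/(1 - 3*(1 - 3)) - 145) + (-4 - 6*4) = (1/(1 - 3*(-2)) - 145) + (-4 - 24) = (1/(1 + 6) - 145) - 28 = (1/7 - 145) - 28 = (⅐ - 145) - 28 = -1014/7 - 28 = -1210/7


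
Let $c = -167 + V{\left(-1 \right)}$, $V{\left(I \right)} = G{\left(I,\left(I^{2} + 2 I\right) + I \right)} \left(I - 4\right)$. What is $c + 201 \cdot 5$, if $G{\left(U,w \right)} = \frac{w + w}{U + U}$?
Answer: $828$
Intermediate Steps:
$G{\left(U,w \right)} = \frac{w}{U}$ ($G{\left(U,w \right)} = \frac{2 w}{2 U} = 2 w \frac{1}{2 U} = \frac{w}{U}$)
$V{\left(I \right)} = \frac{\left(-4 + I\right) \left(I^{2} + 3 I\right)}{I}$ ($V{\left(I \right)} = \frac{\left(I^{2} + 2 I\right) + I}{I} \left(I - 4\right) = \frac{I^{2} + 3 I}{I} \left(-4 + I\right) = \frac{\left(-4 + I\right) \left(I^{2} + 3 I\right)}{I}$)
$c = -177$ ($c = -167 + \left(-4 - 1\right) \left(3 - 1\right) = -167 - 10 = -177$)
$c + 201 \cdot 5 = -177 + 201 \cdot 5 = -177 + 1005 = 828$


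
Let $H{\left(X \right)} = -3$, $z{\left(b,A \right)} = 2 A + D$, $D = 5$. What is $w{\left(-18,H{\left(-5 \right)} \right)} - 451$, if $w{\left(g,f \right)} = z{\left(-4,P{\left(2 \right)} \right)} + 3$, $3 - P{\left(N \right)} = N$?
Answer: $-441$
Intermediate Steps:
$P{\left(N \right)} = 3 - N$
$z{\left(b,A \right)} = 5 + 2 A$ ($z{\left(b,A \right)} = 2 A + 5 = 5 + 2 A$)
$w{\left(g,f \right)} = 10$ ($w{\left(g,f \right)} = \left(5 + 2 \left(3 - 2\right)\right) + 3 = \left(5 + 2 \cdot 1\right) + 3 = \left(5 + 2\right) + 3 = 7 + 3 = 10$)
$w{\left(-18,H{\left(-5 \right)} \right)} - 451 = 10 - 451 = -441$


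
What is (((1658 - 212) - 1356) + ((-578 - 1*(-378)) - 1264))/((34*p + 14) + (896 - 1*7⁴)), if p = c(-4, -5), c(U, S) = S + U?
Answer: 458/599 ≈ 0.76461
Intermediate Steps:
p = -9 (p = -5 - 4 = -9)
(((1658 - 212) - 1356) + ((-578 - 1*(-378)) - 1264))/((34*p + 14) + (896 - 1*7⁴)) = (((1658 - 212) - 1356) + ((-578 - 1*(-378)) - 1264))/((34*(-9) + 14) + (896 - 1*7⁴)) = ((1446 - 1356) + ((-578 + 378) - 1264))/((-306 + 14) + (896 - 1*2401)) = (90 + (-200 - 1264))/(-292 + (896 - 2401)) = (90 - 1464)/(-292 - 1505) = -1374/(-1797) = -1374*(-1/1797) = 458/599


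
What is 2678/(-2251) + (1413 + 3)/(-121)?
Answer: -3511454/272371 ≈ -12.892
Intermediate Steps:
2678/(-2251) + (1413 + 3)/(-121) = 2678*(-1/2251) + 1416*(-1/121) = -2678/2251 - 1416/121 = -3511454/272371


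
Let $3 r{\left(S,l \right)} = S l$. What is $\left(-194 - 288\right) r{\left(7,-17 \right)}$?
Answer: $\frac{57358}{3} \approx 19119.0$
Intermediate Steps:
$r{\left(S,l \right)} = \frac{S l}{3}$
$\left(-194 - 288\right) r{\left(7,-17 \right)} = \left(-194 - 288\right) \frac{1}{3} \cdot 7 \left(-17\right) = \left(-482\right) \left(- \frac{119}{3}\right) = \frac{57358}{3}$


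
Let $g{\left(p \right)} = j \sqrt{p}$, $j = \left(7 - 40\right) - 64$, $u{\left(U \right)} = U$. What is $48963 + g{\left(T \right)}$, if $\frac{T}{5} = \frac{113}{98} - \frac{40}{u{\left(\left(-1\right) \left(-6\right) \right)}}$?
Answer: $48963 - \frac{97 i \sqrt{48630}}{42} \approx 48963.0 - 509.3 i$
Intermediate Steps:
$j = -97$ ($j = -33 - 64 = -97$)
$T = - \frac{8105}{294}$ ($T = 5 \left(\frac{113}{98} - \frac{40}{\left(-1\right) \left(-6\right)}\right) = 5 \left(113 \cdot \frac{1}{98} - \frac{40}{6}\right) = 5 \left(\frac{113}{98} - \frac{20}{3}\right) = 5 \left(- \frac{1621}{294}\right) = - \frac{8105}{294} \approx -27.568$)
$g{\left(p \right)} = - 97 \sqrt{p}$
$48963 + g{\left(T \right)} = 48963 - 97 \sqrt{- \frac{8105}{294}} = 48963 - 97 \frac{i \sqrt{48630}}{42} = 48963 - \frac{97 i \sqrt{48630}}{42}$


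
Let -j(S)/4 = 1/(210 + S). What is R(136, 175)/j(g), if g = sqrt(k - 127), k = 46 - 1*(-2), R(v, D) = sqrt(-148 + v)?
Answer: sqrt(237)/2 - 105*I*sqrt(3) ≈ 7.6974 - 181.87*I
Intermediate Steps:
k = 48 (k = 46 + 2 = 48)
g = I*sqrt(79) (g = sqrt(48 - 127) = sqrt(-79) = I*sqrt(79) ≈ 8.8882*I)
j(S) = -4/(210 + S)
R(136, 175)/j(g) = sqrt(-148 + 136)/((-4/(210 + I*sqrt(79)))) = sqrt(-12)*(-105/2 - I*sqrt(79)/4) = (2*I*sqrt(3))*(-105/2 - I*sqrt(79)/4) = 2*I*sqrt(3)*(-105/2 - I*sqrt(79)/4)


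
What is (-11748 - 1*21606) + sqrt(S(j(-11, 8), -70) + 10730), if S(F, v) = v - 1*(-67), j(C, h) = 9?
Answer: -33354 + sqrt(10727) ≈ -33250.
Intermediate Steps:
S(F, v) = 67 + v (S(F, v) = v + 67 = 67 + v)
(-11748 - 1*21606) + sqrt(S(j(-11, 8), -70) + 10730) = (-11748 - 1*21606) + sqrt((67 - 70) + 10730) = (-11748 - 21606) + sqrt(-3 + 10730) = -33354 + sqrt(10727)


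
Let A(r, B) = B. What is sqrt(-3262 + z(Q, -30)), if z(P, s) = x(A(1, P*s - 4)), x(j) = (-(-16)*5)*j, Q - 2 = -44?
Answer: 3*sqrt(10802) ≈ 311.80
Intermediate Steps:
Q = -42 (Q = 2 - 44 = -42)
x(j) = 80*j (x(j) = (-4*(-20))*j = 80*j)
z(P, s) = -320 + 80*P*s (z(P, s) = 80*(P*s - 4) = 80*(-4 + P*s) = -320 + 80*P*s)
sqrt(-3262 + z(Q, -30)) = sqrt(-3262 + (-320 + 80*(-42)*(-30))) = sqrt(-3262 + (-320 + 100800)) = sqrt(-3262 + 100480) = sqrt(97218) = 3*sqrt(10802)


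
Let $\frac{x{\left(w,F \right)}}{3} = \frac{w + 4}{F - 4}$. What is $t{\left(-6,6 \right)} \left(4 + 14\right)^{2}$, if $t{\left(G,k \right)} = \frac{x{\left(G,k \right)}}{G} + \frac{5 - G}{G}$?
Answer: $-432$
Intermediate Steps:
$x{\left(w,F \right)} = \frac{3 \left(4 + w\right)}{-4 + F}$ ($x{\left(w,F \right)} = 3 \frac{w + 4}{F - 4} = 3 \frac{4 + w}{-4 + F} = \frac{3 \left(4 + w\right)}{-4 + F}$)
$t{\left(G,k \right)} = \frac{5 - G}{G} + \frac{3 \left(4 + G\right)}{G \left(-4 + k\right)}$ ($t{\left(G,k \right)} = \frac{3 \frac{1}{-4 + k} \left(4 + G\right)}{G} + \frac{5 - G}{G} = \frac{3 \left(4 + G\right)}{G \left(-4 + k\right)} + \frac{5 - G}{G} = \frac{5 - G}{G} + \frac{3 \left(4 + G\right)}{G \left(-4 + k\right)}$)
$t{\left(-6,6 \right)} \left(4 + 14\right)^{2} = \frac{12 + 3 \left(-6\right) + \left(-4 + 6\right) \left(5 - -6\right)}{\left(-6\right) \left(-4 + 6\right)} \left(4 + 14\right)^{2} = - \frac{12 - 18 + 2 \left(5 + 6\right)}{6 \cdot 2} \cdot 18^{2} = \left(- \frac{1}{6}\right) \frac{1}{2} \left(12 - 18 + 2 \cdot 11\right) 324 = \left(- \frac{1}{6}\right) \frac{1}{2} \left(12 - 18 + 22\right) 324 = \left(- \frac{1}{6}\right) \frac{1}{2} \cdot 16 \cdot 324 = \left(- \frac{4}{3}\right) 324 = -432$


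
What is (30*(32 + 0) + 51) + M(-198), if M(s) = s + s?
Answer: 615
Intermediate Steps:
M(s) = 2*s
(30*(32 + 0) + 51) + M(-198) = (30*(32 + 0) + 51) + 2*(-198) = (30*32 + 51) - 396 = (960 + 51) - 396 = 1011 - 396 = 615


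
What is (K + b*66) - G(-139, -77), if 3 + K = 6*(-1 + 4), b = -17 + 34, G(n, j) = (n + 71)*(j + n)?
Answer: -13551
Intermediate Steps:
G(n, j) = (71 + n)*(j + n)
b = 17
K = 15 (K = -3 + 6*(-1 + 4) = -3 + 6*3 = -3 + 18 = 15)
(K + b*66) - G(-139, -77) = (15 + 17*66) - ((-139)**2 + 71*(-77) + 71*(-139) - 77*(-139)) = (15 + 1122) - (19321 - 5467 - 9869 + 10703) = 1137 - 1*14688 = 1137 - 14688 = -13551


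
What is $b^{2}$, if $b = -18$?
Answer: $324$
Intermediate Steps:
$b^{2} = \left(-18\right)^{2} = 324$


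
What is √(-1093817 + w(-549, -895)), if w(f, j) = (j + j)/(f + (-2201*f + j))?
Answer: 3*I*√7081223864944215/241381 ≈ 1045.9*I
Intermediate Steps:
w(f, j) = 2*j/(j - 2200*f) (w(f, j) = (2*j)/(f + (j - 2201*f)) = (2*j)/(j - 2200*f) = 2*j/(j - 2200*f))
√(-1093817 + w(-549, -895)) = √(-1093817 - 2*(-895)/(-1*(-895) + 2200*(-549))) = √(-1093817 - 2*(-895)/(895 - 1207800)) = √(-1093817 - 2*(-895)/(-1206905)) = √(-1093817 - 2*(-895)*(-1/1206905)) = √(-1093817 - 358/241381) = √(-264026641635/241381) = 3*I*√7081223864944215/241381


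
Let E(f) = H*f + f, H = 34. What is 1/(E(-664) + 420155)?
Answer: 1/396915 ≈ 2.5194e-6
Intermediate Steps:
E(f) = 35*f (E(f) = 34*f + f = 35*f)
1/(E(-664) + 420155) = 1/(35*(-664) + 420155) = 1/(-23240 + 420155) = 1/396915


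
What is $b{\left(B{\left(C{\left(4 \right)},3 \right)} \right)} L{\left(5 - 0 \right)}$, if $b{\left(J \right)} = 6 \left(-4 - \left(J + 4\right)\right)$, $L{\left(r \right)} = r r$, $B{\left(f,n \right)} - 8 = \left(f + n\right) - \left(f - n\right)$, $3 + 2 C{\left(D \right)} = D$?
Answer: $-3300$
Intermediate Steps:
$C{\left(D \right)} = - \frac{3}{2} + \frac{D}{2}$
$B{\left(f,n \right)} = 8 + 2 n$ ($B{\left(f,n \right)} = 8 + \left(\left(f + n\right) - \left(f - n\right)\right) = 8 + 2 n$)
$L{\left(r \right)} = r^{2}$
$b{\left(J \right)} = -48 - 6 J$ ($b{\left(J \right)} = 6 \left(-4 - \left(4 + J\right)\right) = 6 \left(-8 - J\right) = -48 - 6 J$)
$b{\left(B{\left(C{\left(4 \right)},3 \right)} \right)} L{\left(5 - 0 \right)} = \left(-48 - 6 \left(8 + 2 \cdot 3\right)\right) \left(5 - 0\right)^{2} = \left(-48 - 6 \left(8 + 6\right)\right) \left(5 + 0\right)^{2} = \left(-48 - 84\right) 5^{2} = \left(-48 - 84\right) 25 = \left(-132\right) 25 = -3300$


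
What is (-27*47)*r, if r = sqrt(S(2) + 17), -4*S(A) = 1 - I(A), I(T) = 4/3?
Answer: -423*sqrt(615)/2 ≈ -5245.0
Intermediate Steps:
I(T) = 4/3 (I(T) = 4*(1/3) = 4/3)
S(A) = 1/12 (S(A) = -(1 - 1*4/3)/4 = -(1 - 4/3)/4 = -1/4*(-1/3) = 1/12)
r = sqrt(615)/6 (r = sqrt(1/12 + 17) = sqrt(205/12) = sqrt(615)/6 ≈ 4.1332)
(-27*47)*r = (-27*47)*(sqrt(615)/6) = -423*sqrt(615)/2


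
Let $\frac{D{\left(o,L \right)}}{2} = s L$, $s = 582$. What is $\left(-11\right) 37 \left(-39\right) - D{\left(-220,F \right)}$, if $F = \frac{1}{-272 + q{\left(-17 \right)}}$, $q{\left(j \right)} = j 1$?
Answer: $\frac{4588461}{289} \approx 15877.0$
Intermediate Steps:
$q{\left(j \right)} = j$
$F = - \frac{1}{289}$ ($F = \frac{1}{-272 - 17} = \frac{1}{-289} = - \frac{1}{289} \approx -0.0034602$)
$D{\left(o,L \right)} = 1164 L$ ($D{\left(o,L \right)} = 2 \cdot 582 L = 1164 L$)
$\left(-11\right) 37 \left(-39\right) - D{\left(-220,F \right)} = \left(-11\right) 37 \left(-39\right) - 1164 \left(- \frac{1}{289}\right) = \left(-407\right) \left(-39\right) - - \frac{1164}{289} = 15873 + \frac{1164}{289} = \frac{4588461}{289}$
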